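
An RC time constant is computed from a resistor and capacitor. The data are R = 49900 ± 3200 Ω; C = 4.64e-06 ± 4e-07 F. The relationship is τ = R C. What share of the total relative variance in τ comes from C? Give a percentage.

64.4%

(δτ/τ)² = (1·δR/R)² + (1·δC/C)²
  R term: (1×0.0641)² = 0.00411
  C term: (1×0.0862)² = 0.00743
Total = 0.0115. Share from C = 0.00743/0.0115 = 0.644.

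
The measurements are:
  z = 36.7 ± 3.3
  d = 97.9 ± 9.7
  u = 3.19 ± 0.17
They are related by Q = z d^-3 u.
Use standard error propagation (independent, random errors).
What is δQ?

Each factor contributes (exponent × relative error)² to (δQ/Q)²:
  (1·δz/z)² = (1×0.0899)² = 0.00809;  (-3·δd/d)² = (-3×0.0991)² = 0.0884;  (1·δu/u)² = (1×0.0533)² = 0.00284
δQ/Q = √(0.0993) = 0.315
Q = 0.000125, so δQ = 0.315 × 0.000125 = 3.93e-05.

3.93e-05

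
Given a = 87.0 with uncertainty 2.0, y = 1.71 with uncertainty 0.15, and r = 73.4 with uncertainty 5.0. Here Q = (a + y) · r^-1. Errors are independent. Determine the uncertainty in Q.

0.0867

Let u = a + y = 88.7. δu = √(δa² + δy²) = √(4.00 + 0.0225) = 2.01, so δu/u = 0.0226.
Q is then a monomial in u, r:
δQ/Q = √((δu/u)² + (-1·δr/r)²) = √(0.000511 + 0.00464) = 0.0718
Q = 1.21, so δQ = 0.0718 × 1.21 = 0.0867.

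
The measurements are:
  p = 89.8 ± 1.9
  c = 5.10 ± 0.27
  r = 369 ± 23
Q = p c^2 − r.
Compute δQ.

253

Let w = p·c^2 = 2340. δw/w = √((1·δp/p)² + (2·δc/c)²) = √(0.000448 + 0.0112) = 0.108, so δw = 252.
Q = w − r: δQ = √(δw² + δr²) = √(63600 + 529) = 253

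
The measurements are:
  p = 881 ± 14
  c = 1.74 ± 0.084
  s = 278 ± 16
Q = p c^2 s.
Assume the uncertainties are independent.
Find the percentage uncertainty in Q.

Since Q is a product/quotient, work with relative uncertainties:
  (1·δp/p)² = (1×0.0159)² = 0.000253;  (2·δc/c)² = (2×0.0483)² = 0.00932;  (1·δs/s)² = (1×0.0576)² = 0.00331
δQ/Q = √(0.0129) = 0.114

11.4%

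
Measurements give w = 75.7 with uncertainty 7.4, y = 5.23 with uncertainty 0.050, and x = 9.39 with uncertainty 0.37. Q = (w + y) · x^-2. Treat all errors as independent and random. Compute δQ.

Let u = w + y = 80.9. δu = √(δw² + δy²) = √(54.8 + 0.00250) = 7.40, so δu/u = 0.0914.
Q is then a monomial in u, x:
δQ/Q = √((δu/u)² + (-2·δx/x)²) = √(0.00836 + 0.00621) = 0.121
Q = 0.918, so δQ = 0.121 × 0.918 = 0.111.

0.111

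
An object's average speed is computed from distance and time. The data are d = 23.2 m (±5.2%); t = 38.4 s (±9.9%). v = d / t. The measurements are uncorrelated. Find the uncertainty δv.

0.0676 m/s

Each factor contributes (exponent × relative error)² to (δv/v)²:
  (1·δd/d)² = (1×0.0520)² = 0.00270;  (-1·δt/t)² = (-1×0.0990)² = 0.00980
δv/v = √(0.0125) = 0.112
v = 0.604 m/s, so δv = 0.112 × 0.604 = 0.0676 m/s.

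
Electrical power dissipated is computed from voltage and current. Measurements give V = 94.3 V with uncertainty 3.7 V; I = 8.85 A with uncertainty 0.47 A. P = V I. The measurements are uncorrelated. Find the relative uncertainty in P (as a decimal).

P is a product of powers, so relative uncertainties combine in quadrature:
  (1·δV/V)² = (1×0.0392)² = 0.00154;  (1·δI/I)² = (1×0.0531)² = 0.00282
δP/P = √(0.00436) = 0.0660

0.0660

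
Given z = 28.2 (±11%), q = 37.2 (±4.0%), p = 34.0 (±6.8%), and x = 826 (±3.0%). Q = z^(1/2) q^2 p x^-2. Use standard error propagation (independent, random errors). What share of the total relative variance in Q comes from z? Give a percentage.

17.1%

(δQ/Q)² = (½·δz/z)² + (2·δq/q)² + (1·δp/p)² + (-2·δx/x)²
  z term: (0.5×0.110)² = 0.00302
  q term: (2×0.0400)² = 0.00640
  p term: (1×0.0680)² = 0.00462
  x term: (-2×0.0300)² = 0.00360
Total = 0.0176. Share from z = 0.00302/0.0176 = 0.171.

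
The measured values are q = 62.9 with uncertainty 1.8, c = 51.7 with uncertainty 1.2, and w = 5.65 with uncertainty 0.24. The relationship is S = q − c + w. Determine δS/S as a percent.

For a sum/difference, combine absolute errors in quadrature:
  (δq)² = 3.24;  (δc)² = 1.44;  (δw)² = 0.0576
δS = √(4.74) = 2.18
S = 16.8, so δS/S = 2.18/16.8 = 0.129.

12.9%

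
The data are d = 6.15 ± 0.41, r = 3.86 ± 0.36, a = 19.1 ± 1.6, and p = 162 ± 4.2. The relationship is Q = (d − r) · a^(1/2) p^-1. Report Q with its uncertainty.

Let u = d − r = 2.29. δu = √(δd² + δr²) = √(0.168 + 0.130) = 0.546, so δu/u = 0.238.
Q is then a monomial in u, a, p:
δQ/Q = √((δu/u)² + (½·δa/a)² + (-1·δp/p)²) = √(0.0568 + 0.00175 + 0.000672) = 0.243
Q = 0.0618, so δQ = 0.243 × 0.0618 = 0.0150.

0.0618 ± 0.0150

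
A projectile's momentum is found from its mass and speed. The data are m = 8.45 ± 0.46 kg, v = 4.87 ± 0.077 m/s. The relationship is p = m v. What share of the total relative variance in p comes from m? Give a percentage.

(δp/p)² = (1·δm/m)² + (1·δv/v)²
  m term: (1×0.0544)² = 0.00296
  v term: (1×0.0158)² = 0.000250
Total = 0.00321. Share from m = 0.00296/0.00321 = 0.922.

92.2%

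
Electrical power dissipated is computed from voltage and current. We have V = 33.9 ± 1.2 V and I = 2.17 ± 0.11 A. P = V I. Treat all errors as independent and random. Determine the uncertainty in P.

For a monomial P ∝ V, I, fractional errors add in quadrature:
  (1·δV/V)² = (1×0.0354)² = 0.00125;  (1·δI/I)² = (1×0.0507)² = 0.00257
δP/P = √(0.00382) = 0.0618
P = 73.6 W, so δP = 0.0618 × 73.6 = 4.55 W.

4.55 W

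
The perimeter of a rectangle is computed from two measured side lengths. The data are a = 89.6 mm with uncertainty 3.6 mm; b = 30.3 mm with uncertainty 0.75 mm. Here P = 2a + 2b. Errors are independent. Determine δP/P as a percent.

3.07%

For a sum/difference, combine absolute errors in quadrature:
  (2·δa)² = 51.8;  (2·δb)² = 2.25
δP = √(54.1) = 7.35 mm
P = 240 mm, so δP/P = 7.35/240 = 0.0307.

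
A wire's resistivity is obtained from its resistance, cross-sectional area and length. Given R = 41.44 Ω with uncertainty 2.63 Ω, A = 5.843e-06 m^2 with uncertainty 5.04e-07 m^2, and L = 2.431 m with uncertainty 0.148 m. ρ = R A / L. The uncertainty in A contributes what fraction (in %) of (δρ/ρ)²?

(δρ/ρ)² = (1·δR/R)² + (1·δA/A)² + (-1·δL/L)²
  R term: (1×0.0635)² = 0.00403
  A term: (1×0.0863)² = 0.00744
  L term: (-1×0.0609)² = 0.00371
Total = 0.0152. Share from A = 0.00744/0.0152 = 0.490.

49.0%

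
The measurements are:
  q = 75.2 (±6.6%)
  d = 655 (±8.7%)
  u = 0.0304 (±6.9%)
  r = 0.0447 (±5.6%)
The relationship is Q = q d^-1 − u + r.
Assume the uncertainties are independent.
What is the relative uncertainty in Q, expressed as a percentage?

Let p = q·d^-1 = 0.115. δp/p = √((1·δq/q)² + (-1·δd/d)²) = √(0.00436 + 0.00757) = 0.109, so δp = 0.0125.
Q = p − u + r: δQ = √(δp² + δu² + δr²) = √(0.000157 + 4.4e-06 + 6.27e-06) = 0.0130
Q = 0.129, so δQ/Q = 0.0130/0.129 = 0.100.

10.0%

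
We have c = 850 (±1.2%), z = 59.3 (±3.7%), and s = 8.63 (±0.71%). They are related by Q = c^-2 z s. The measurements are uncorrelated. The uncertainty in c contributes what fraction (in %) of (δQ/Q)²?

28.9%

(δQ/Q)² = (-2·δc/c)² + (1·δz/z)² + (1·δs/s)²
  c term: (-2×0.0120)² = 0.000576
  z term: (1×0.0370)² = 0.00137
  s term: (1×0.00710)² = 5.04e-05
Total = 0.00200. Share from c = 0.000576/0.00200 = 0.289.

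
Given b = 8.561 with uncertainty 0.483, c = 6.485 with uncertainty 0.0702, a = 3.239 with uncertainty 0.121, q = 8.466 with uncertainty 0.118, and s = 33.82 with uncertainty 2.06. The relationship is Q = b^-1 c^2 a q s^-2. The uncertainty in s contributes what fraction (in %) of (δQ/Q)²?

(δQ/Q)² = (-1·δb/b)² + (2·δc/c)² + (1·δa/a)² + (1·δq/q)² + (-2·δs/s)²
  b term: (-1×0.0564)² = 0.00318
  c term: (2×0.0108)² = 0.000469
  a term: (1×0.0374)² = 0.00140
  q term: (1×0.0139)² = 0.000194
  s term: (-2×0.0609)² = 0.0148
Total = 0.0201. Share from s = 0.0148/0.0201 = 0.739.

73.9%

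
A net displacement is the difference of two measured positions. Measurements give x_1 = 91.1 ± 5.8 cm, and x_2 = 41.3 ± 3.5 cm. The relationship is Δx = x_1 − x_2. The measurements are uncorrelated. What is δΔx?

For a sum/difference, combine absolute errors in quadrature:
  (δx_1)² = 33.6;  (δx_2)² = 12.2
δΔx = √(45.9) = 6.77 cm

6.77 cm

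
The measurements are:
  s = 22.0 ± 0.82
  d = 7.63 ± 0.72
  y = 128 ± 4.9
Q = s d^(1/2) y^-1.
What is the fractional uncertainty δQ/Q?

Since Q is a product/quotient, work with relative uncertainties:
  (1·δs/s)² = (1×0.0373)² = 0.00139;  (½·δd/d)² = (0.5×0.0944)² = 0.00223;  (-1·δy/y)² = (-1×0.0383)² = 0.00147
δQ/Q = √(0.00508) = 0.0713

0.0713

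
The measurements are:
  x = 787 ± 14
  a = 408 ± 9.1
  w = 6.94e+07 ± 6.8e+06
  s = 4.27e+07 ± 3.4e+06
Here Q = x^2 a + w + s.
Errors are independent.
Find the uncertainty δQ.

1.31e+07

Let p = x^2·a = 2.53e+08. δp/p = √((2·δx/x)² + (1·δa/a)²) = √(0.00127 + 0.000497) = 0.0420, so δp = 1.06e+07.
Q = p + w + s: δQ = √(δp² + δw² + δs²) = √(1.13e+14 + 4.62e+13 + 1.16e+13) = 1.31e+07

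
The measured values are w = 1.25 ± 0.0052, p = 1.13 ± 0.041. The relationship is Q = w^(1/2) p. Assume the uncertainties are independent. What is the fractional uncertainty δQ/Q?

0.0363

Relative error in a monomial: (δQ/Q)² = Σ (nᵢ · δxᵢ/xᵢ)².
  (½·δw/w)² = (0.5×0.00416)² = 4.33e-06;  (1·δp/p)² = (1×0.0363)² = 0.00132
δQ/Q = √(0.00132) = 0.0363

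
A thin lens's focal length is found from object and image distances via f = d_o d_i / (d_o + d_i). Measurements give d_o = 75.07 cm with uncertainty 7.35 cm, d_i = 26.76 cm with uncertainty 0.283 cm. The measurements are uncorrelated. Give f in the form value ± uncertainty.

19.73 ± 0.530 cm

∂f/∂d_o = (d_i/(d_o+d_i))² = 0.0691;  ∂f/∂d_i = (d_o/(d_o+d_i))² = 0.543
δf = √((∂f/∂d_o · δd_o)² + (∂f/∂d_i · δd_i)²) = √(0.258 + 0.0237) = 0.530 cm
f = 19.73 cm.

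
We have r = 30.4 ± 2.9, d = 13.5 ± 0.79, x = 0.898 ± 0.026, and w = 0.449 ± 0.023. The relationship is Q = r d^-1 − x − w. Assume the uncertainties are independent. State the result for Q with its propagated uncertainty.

Let p = r·d^-1 = 2.25. δp/p = √((1·δr/r)² + (-1·δd/d)²) = √(0.00910 + 0.00342) = 0.112, so δp = 0.252.
Q = p − x − w: δQ = √(δp² + δx² + δw²) = √(0.0635 + 0.000676 + 0.000529) = 0.254
Q = 0.905.

0.905 ± 0.254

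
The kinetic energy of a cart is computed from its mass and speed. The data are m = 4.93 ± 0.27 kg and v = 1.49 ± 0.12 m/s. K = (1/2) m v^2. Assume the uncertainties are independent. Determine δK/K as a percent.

Products/powers → add relative errors in quadrature, weighted by exponent:
  (1·δm/m)² = (1×0.0548)² = 0.00300;  (2·δv/v)² = (2×0.0805)² = 0.0259
δK/K = √(0.0289) = 0.170

17.0%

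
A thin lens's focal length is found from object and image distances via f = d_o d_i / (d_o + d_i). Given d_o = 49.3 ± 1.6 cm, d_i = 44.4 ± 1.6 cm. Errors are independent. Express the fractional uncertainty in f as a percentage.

∂f/∂d_o = (d_i/(d_o+d_i))² = 0.225;  ∂f/∂d_i = (d_o/(d_o+d_i))² = 0.277
δf = √((∂f/∂d_o · δd_o)² + (∂f/∂d_i · δd_i)²) = √(0.129 + 0.196) = 0.570 cm
f = 23.4 cm, so δf/f = 0.570/23.4 = 0.0244.

2.44%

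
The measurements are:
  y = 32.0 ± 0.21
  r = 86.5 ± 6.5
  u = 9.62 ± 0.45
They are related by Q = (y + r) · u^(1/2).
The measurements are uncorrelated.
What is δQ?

21.9

Let w = y + r = 118. δw = √(δy² + δr²) = √(0.0441 + 42.2) = 6.50, so δw/w = 0.0549.
Q is then a monomial in w, u:
δQ/Q = √((δw/w)² + (½·δu/u)²) = √(0.00301 + 0.000547) = 0.0597
Q = 368, so δQ = 0.0597 × 368 = 21.9.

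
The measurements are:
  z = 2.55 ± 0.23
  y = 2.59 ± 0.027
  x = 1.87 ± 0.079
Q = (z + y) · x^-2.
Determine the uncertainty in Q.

Let u = z + y = 5.14. δu = √(δz² + δy²) = √(0.0529 + 0.000729) = 0.232, so δu/u = 0.0451.
Q is then a monomial in u, x:
δQ/Q = √((δu/u)² + (-2·δx/x)²) = √(0.00203 + 0.00714) = 0.0958
Q = 1.47, so δQ = 0.0958 × 1.47 = 0.141.

0.141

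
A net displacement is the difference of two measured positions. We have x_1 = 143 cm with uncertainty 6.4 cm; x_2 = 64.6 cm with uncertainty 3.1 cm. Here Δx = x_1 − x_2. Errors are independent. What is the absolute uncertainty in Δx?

Sums and differences: (δΔx)² = Σ (cᵢ δxᵢ)².
  (δx_1)² = 41.0;  (δx_2)² = 9.61
δΔx = √(50.6) = 7.11 cm

7.11 cm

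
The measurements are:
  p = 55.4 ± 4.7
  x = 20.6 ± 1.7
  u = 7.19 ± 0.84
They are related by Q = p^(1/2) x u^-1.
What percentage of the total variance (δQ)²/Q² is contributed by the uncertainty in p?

8.08%

(δQ/Q)² = (½·δp/p)² + (1·δx/x)² + (-1·δu/u)²
  p term: (0.5×0.0848)² = 0.00180
  x term: (1×0.0825)² = 0.00681
  u term: (-1×0.117)² = 0.0136
Total = 0.0223. Share from p = 0.00180/0.0223 = 0.0808.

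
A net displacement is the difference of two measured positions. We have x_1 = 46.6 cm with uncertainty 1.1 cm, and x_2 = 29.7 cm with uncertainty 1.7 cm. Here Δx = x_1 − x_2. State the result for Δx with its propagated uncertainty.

16.9 ± 2.02 cm

Each term contributes (cᵢ δxᵢ)² to (δΔx)²:
  (δx_1)² = 1.21;  (δx_2)² = 2.89
δΔx = √(4.10) = 2.02 cm
Δx = 16.9 cm.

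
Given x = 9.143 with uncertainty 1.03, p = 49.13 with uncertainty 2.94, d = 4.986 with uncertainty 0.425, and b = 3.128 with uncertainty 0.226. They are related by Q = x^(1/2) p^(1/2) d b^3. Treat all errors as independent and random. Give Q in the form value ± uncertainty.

Q is a product of powers, so relative uncertainties combine in quadrature:
  (½·δx/x)² = (0.5×0.113)² = 0.00317;  (½·δp/p)² = (0.5×0.0598)² = 0.000895;  (1·δd/d)² = (1×0.0852)² = 0.00727;  (3·δb/b)² = (3×0.0723)² = 0.0470
δQ/Q = √(0.0583) = 0.241
Q = 3234, so δQ = 0.241 × 3234 = 781.

3234 ± 781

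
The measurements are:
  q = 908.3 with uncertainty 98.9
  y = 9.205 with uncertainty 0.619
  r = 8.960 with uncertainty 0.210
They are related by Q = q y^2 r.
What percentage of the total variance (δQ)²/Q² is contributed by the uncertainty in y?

59.3%

(δQ/Q)² = (1·δq/q)² + (2·δy/y)² + (1·δr/r)²
  q term: (1×0.109)² = 0.0119
  y term: (2×0.0672)² = 0.0181
  r term: (1×0.0234)² = 0.000549
Total = 0.0305. Share from y = 0.0181/0.0305 = 0.593.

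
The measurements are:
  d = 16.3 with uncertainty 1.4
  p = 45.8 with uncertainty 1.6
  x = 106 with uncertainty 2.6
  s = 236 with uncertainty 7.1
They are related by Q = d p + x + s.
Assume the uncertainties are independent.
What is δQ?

69.6

Let w = d·p = 747. δw/w = √((1·δd/d)² + (1·δp/p)²) = √(0.00738 + 0.00122) = 0.0927, so δw = 69.2.
Q = w + x + s: δQ = √(δw² + δx² + δs²) = √(4790 + 6.76 + 50.4) = 69.6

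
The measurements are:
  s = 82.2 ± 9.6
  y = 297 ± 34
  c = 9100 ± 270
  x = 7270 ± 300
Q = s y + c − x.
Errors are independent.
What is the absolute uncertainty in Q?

4010

Let p = s·y = 24400. δp/p = √((1·δs/s)² + (1·δy/y)²) = √(0.0136 + 0.0131) = 0.164, so δp = 3990.
Q = p + c − x: δQ = √(δp² + δc² + δx²) = √(1.59e+07 + 72900 + 90000) = 4010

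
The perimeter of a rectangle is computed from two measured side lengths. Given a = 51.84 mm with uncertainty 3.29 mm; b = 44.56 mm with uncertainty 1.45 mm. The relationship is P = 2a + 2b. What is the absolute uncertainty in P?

For a sum/difference, combine absolute errors in quadrature:
  (2·δa)² = 43.3;  (2·δb)² = 8.41
δP = √(51.7) = 7.19 mm

7.19 mm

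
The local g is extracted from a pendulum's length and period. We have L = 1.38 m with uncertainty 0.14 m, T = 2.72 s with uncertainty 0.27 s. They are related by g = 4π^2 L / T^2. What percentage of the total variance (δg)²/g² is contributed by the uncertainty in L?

20.7%

(δg/g)² = (1·δL/L)² + (-2·δT/T)²
  L term: (1×0.101)² = 0.0103
  T term: (-2×0.0993)² = 0.0394
Total = 0.0497. Share from L = 0.0103/0.0497 = 0.207.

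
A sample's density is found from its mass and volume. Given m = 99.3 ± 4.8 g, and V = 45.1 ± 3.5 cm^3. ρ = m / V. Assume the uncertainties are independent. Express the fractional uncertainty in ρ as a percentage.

Relative error in a monomial: (δρ/ρ)² = Σ (nᵢ · δxᵢ/xᵢ)².
  (1·δm/m)² = (1×0.0483)² = 0.00234;  (-1·δV/V)² = (-1×0.0776)² = 0.00602
δρ/ρ = √(0.00836) = 0.0914

9.14%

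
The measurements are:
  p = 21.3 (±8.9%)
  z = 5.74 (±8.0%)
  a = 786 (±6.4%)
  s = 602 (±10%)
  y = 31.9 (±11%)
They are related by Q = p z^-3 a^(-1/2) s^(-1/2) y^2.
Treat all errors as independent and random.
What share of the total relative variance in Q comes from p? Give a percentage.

6.74%

(δQ/Q)² = (1·δp/p)² + (-3·δz/z)² + (−½·δa/a)² + (−½·δs/s)² + (2·δy/y)²
  p term: (1×0.0890)² = 0.00792
  z term: (-3×0.0800)² = 0.0576
  a term: (-0.5×0.0640)² = 0.00102
  s term: (-0.5×0.100)² = 0.00250
  y term: (2×0.110)² = 0.0484
Total = 0.117. Share from p = 0.00792/0.117 = 0.0674.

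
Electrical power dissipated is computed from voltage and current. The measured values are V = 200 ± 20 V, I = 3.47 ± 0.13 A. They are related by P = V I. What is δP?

74.1 W

Relative error in a monomial: (δP/P)² = Σ (nᵢ · δxᵢ/xᵢ)².
  (1·δV/V)² = (1×0.100)² = 0.0100;  (1·δI/I)² = (1×0.0375)² = 0.00140
δP/P = √(0.0114) = 0.107
P = 694 W, so δP = 0.107 × 694 = 74.1 W.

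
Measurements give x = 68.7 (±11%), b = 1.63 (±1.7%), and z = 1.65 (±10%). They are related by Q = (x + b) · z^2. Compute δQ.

Let u = x + b = 70.3. δu = √(δx² + δb²) = √(57.1 + 0.000768) = 7.56, so δu/u = 0.107.
Q is then a monomial in u, z:
δQ/Q = √((δu/u)² + (2·δz/z)²) = √(0.0115 + 0.0400) = 0.227
Q = 191, so δQ = 0.227 × 191 = 43.5.

43.5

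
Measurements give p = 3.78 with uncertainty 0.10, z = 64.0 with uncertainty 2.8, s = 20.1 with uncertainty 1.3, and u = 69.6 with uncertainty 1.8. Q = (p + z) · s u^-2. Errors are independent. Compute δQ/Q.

0.0926

Let w = p + z = 67.8. δw = √(δp² + δz²) = √(0.0100 + 7.84) = 2.80, so δw/w = 0.0413.
Q is then a monomial in w, s, u:
δQ/Q = √((δw/w)² + (1·δs/s)² + (-2·δu/u)²) = √(0.00171 + 0.00418 + 0.00268) = 0.0926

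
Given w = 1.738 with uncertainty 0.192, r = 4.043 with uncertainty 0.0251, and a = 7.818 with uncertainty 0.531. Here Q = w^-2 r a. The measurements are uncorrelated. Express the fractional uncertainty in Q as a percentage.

Since Q is a product/quotient, work with relative uncertainties:
  (-2·δw/w)² = (-2×0.110)² = 0.0488;  (1·δr/r)² = (1×0.00621)² = 3.85e-05;  (1·δa/a)² = (1×0.0679)² = 0.00461
δQ/Q = √(0.0535) = 0.231

23.1%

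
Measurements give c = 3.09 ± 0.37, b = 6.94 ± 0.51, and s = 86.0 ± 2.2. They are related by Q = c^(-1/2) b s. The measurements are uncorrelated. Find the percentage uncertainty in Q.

Each factor contributes (exponent × relative error)² to (δQ/Q)²:
  (−½·δc/c)² = (-0.5×0.120)² = 0.00358;  (1·δb/b)² = (1×0.0735)² = 0.00540;  (1·δs/s)² = (1×0.0256)² = 0.000654
δQ/Q = √(0.00964) = 0.0982

9.82%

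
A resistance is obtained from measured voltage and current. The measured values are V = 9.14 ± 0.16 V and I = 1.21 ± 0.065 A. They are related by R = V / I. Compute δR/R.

For a monomial R ∝ V, I^-1, fractional errors add in quadrature:
  (1·δV/V)² = (1×0.0175)² = 0.000306;  (-1·δI/I)² = (-1×0.0537)² = 0.00289
δR/R = √(0.00319) = 0.0565

0.0565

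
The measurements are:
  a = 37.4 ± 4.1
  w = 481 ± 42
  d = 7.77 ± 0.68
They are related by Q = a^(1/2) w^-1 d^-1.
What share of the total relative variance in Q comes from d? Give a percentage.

41.9%

(δQ/Q)² = (½·δa/a)² + (-1·δw/w)² + (-1·δd/d)²
  a term: (0.5×0.110)² = 0.00300
  w term: (-1×0.0873)² = 0.00762
  d term: (-1×0.0875)² = 0.00766
Total = 0.0183. Share from d = 0.00766/0.0183 = 0.419.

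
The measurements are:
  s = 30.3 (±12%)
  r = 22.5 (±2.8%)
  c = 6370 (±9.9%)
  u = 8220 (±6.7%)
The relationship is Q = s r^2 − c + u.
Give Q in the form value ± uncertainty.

17200 ± 2200

Let p = s·r^2 = 15300. δp/p = √((1·δs/s)² + (2·δr/r)²) = √(0.0144 + 0.00314) = 0.132, so δp = 2030.
Q = p − c + u: δQ = √(δp² + δc² + δu²) = √(4.13e+06 + 3.98e+05 + 3.03e+05) = 2200
Q = 17200.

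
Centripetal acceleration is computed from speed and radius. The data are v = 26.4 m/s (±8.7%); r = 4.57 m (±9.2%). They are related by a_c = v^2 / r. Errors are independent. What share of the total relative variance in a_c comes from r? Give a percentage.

(δa_c/a_c)² = (2·δv/v)² + (-1·δr/r)²
  v term: (2×0.0870)² = 0.0303
  r term: (-1×0.0920)² = 0.00846
Total = 0.0387. Share from r = 0.00846/0.0387 = 0.218.

21.8%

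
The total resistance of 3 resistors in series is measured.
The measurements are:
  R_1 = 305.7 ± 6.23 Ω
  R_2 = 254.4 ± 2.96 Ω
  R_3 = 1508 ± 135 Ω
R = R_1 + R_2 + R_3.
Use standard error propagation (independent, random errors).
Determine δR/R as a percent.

Sums and differences: (δR)² = Σ (cᵢ δxᵢ)².
  (δR_1)² = 38.8;  (δR_2)² = 8.76;  (δR_3)² = 18200
δR = √(18300) = 135 Ω
R = 2068 Ω, so δR/R = 135/2068 = 0.0654.

6.54%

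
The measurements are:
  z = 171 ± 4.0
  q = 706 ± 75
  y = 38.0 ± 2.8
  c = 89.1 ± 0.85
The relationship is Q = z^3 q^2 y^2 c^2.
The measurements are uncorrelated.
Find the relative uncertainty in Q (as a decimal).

0.269

Since Q is a product/quotient, work with relative uncertainties:
  (3·δz/z)² = (3×0.0234)² = 0.00492;  (2·δq/q)² = (2×0.106)² = 0.0451;  (2·δy/y)² = (2×0.0737)² = 0.0217;  (2·δc/c)² = (2×0.00954)² = 0.000364
δQ/Q = √(0.0721) = 0.269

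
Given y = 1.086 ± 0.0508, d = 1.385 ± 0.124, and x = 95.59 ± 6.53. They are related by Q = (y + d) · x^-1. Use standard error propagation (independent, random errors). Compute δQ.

0.00225

Let u = y + d = 2.471. δu = √(δy² + δd²) = √(0.00258 + 0.0154) = 0.134, so δu/u = 0.0542.
Q is then a monomial in u, x:
δQ/Q = √((δu/u)² + (-1·δx/x)²) = √(0.00294 + 0.00467) = 0.0872
Q = 0.02585, so δQ = 0.0872 × 0.02585 = 0.00225.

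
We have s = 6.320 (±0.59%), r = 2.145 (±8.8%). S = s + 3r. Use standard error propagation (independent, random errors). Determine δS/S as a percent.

4.45%

Absolute uncertainties add in quadrature for a linear combination:
  (δs)² = 0.00139;  (3·δr)² = 0.321
δS = √(0.322) = 0.568
S = 12.76, so δS/S = 0.568/12.76 = 0.0445.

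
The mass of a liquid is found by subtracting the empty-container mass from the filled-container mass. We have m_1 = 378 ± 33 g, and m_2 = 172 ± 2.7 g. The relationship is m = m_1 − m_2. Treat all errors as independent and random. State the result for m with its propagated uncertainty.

206 ± 33.1 g

For a sum/difference, combine absolute errors in quadrature:
  (δm_1)² = 1090;  (δm_2)² = 7.29
δm = √(1100) = 33.1 g
m = 206 g.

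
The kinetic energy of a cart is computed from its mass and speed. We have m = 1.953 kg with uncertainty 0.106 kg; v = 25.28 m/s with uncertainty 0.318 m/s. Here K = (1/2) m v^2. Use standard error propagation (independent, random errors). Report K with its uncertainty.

Since K is a product/quotient, work with relative uncertainties:
  (1·δm/m)² = (1×0.0543)² = 0.00295;  (2·δv/v)² = (2×0.0126)² = 0.000633
δK/K = √(0.00358) = 0.0598
K = 624.1 J, so δK = 0.0598 × 624.1 = 37.3 J.

624.1 ± 37.3 J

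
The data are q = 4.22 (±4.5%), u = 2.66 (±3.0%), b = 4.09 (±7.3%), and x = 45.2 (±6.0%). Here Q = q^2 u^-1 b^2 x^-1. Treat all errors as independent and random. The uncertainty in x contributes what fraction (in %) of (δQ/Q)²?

(δQ/Q)² = (2·δq/q)² + (-1·δu/u)² + (2·δb/b)² + (-1·δx/x)²
  q term: (2×0.0450)² = 0.00810
  u term: (-1×0.0300)² = 0.000900
  b term: (2×0.0730)² = 0.0213
  x term: (-1×0.0600)² = 0.00360
Total = 0.0339. Share from x = 0.00360/0.0339 = 0.106.

10.6%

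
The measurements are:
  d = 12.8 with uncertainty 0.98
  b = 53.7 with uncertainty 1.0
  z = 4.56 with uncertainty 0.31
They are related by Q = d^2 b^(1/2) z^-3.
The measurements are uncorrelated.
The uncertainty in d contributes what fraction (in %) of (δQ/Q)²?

36.0%

(δQ/Q)² = (2·δd/d)² + (½·δb/b)² + (-3·δz/z)²
  d term: (2×0.0766)² = 0.0234
  b term: (0.5×0.0186)² = 8.67e-05
  z term: (-3×0.0680)² = 0.0416
Total = 0.0651. Share from d = 0.0234/0.0651 = 0.360.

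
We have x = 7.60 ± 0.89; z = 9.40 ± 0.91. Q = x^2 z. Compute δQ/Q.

0.253

Each factor contributes (exponent × relative error)² to (δQ/Q)²:
  (2·δx/x)² = (2×0.117)² = 0.0549;  (1·δz/z)² = (1×0.0968)² = 0.00937
δQ/Q = √(0.0642) = 0.253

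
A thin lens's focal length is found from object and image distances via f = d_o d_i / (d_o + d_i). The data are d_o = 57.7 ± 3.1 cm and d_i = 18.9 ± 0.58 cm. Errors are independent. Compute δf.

0.379 cm

∂f/∂d_o = (d_i/(d_o+d_i))² = 0.0609;  ∂f/∂d_i = (d_o/(d_o+d_i))² = 0.567
δf = √((∂f/∂d_o · δd_o)² + (∂f/∂d_i · δd_i)²) = √(0.0356 + 0.108) = 0.379 cm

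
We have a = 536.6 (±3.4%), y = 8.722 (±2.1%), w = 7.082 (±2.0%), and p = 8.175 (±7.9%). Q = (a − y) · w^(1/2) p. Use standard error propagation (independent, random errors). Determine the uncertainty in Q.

997

Let u = a − y = 527.9. δu = √(δa² + δy²) = √(333 + 0.0335) = 18.2, so δu/u = 0.0346.
Q is then a monomial in u, w, p:
δQ/Q = √((δu/u)² + (½·δw/w)² + (1·δp/p)²) = √(0.00119 + 0.000100 + 0.00624) = 0.0868
Q = 11480, so δQ = 0.0868 × 11480 = 997.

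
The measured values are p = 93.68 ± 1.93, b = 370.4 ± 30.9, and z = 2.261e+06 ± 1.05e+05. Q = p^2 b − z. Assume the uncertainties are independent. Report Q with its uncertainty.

(9.896 ± 3.20) × 10^5

Let w = p^2·b = 3.251e+06. δw/w = √((2·δp/p)² + (1·δb/b)²) = √(0.00170 + 0.00696) = 0.0930, so δw = 3.02e+05.
Q = w − z: δQ = √(δw² + δz²) = √(9.15e+10 + 1.1e+10) = 3.2e+05
Q = 989600.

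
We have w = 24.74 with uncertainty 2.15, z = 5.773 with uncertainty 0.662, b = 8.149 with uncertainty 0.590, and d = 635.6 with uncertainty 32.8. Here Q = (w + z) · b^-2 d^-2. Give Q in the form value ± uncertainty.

Let u = w + z = 30.51. δu = √(δw² + δz²) = √(4.62 + 0.438) = 2.25, so δu/u = 0.0737.
Q is then a monomial in u, b, d:
δQ/Q = √((δu/u)² + (-2·δb/b)² + (-2·δd/d)²) = √(0.00544 + 0.0210 + 0.0107) = 0.192
Q = 1.137e-06, so δQ = 0.192 × 1.137e-06 = 2.19e-07.

(1.137 ± 0.219) × 10^-6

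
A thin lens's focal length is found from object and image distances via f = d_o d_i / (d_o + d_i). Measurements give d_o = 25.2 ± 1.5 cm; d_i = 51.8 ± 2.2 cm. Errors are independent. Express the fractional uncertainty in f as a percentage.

∂f/∂d_o = (d_i/(d_o+d_i))² = 0.453;  ∂f/∂d_i = (d_o/(d_o+d_i))² = 0.107
δf = √((∂f/∂d_o · δd_o)² + (∂f/∂d_i · δd_i)²) = √(0.461 + 0.0555) = 0.719 cm
f = 17.0 cm, so δf/f = 0.719/17.0 = 0.0424.

4.24%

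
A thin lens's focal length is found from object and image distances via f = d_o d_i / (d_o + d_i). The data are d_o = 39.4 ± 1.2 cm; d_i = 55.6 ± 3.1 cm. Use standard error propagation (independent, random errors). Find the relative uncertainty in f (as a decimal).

∂f/∂d_o = (d_i/(d_o+d_i))² = 0.343;  ∂f/∂d_i = (d_o/(d_o+d_i))² = 0.172
δf = √((∂f/∂d_o · δd_o)² + (∂f/∂d_i · δd_i)²) = √(0.169 + 0.284) = 0.673 cm
f = 23.1 cm, so δf/f = 0.673/23.1 = 0.0292.

0.0292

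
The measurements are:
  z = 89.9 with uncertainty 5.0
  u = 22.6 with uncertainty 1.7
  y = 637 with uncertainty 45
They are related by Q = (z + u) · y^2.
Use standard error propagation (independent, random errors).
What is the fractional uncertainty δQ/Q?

0.149

Let w = z + u = 112. δw = √(δz² + δu²) = √(25.0 + 2.89) = 5.28, so δw/w = 0.0469.
Q is then a monomial in w, y:
δQ/Q = √((δw/w)² + (2·δy/y)²) = √(0.00220 + 0.0200) = 0.149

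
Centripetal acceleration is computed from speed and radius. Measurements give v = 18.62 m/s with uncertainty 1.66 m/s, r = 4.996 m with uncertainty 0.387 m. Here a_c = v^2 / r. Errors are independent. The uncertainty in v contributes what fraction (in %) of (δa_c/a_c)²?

84.1%

(δa_c/a_c)² = (2·δv/v)² + (-1·δr/r)²
  v term: (2×0.0892)² = 0.0318
  r term: (-1×0.0775)² = 0.00600
Total = 0.0378. Share from v = 0.0318/0.0378 = 0.841.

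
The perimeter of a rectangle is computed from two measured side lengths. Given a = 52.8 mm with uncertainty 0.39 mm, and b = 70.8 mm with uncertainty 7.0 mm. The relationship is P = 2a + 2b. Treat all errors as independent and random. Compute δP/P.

Sums and differences: (δP)² = Σ (cᵢ δxᵢ)².
  (2·δa)² = 0.608;  (2·δb)² = 196
δP = √(197) = 14.0 mm
P = 247 mm, so δP/P = 14.0/247 = 0.0567.

0.0567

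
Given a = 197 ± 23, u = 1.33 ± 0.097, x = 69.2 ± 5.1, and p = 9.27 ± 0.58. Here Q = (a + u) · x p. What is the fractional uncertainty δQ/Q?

0.151

Let w = a + u = 198. δw = √(δa² + δu²) = √(529 + 0.00941) = 23.0, so δw/w = 0.116.
Q is then a monomial in w, x, p:
δQ/Q = √((δw/w)² + (1·δx/x)² + (1·δp/p)²) = √(0.0134 + 0.00543 + 0.00391) = 0.151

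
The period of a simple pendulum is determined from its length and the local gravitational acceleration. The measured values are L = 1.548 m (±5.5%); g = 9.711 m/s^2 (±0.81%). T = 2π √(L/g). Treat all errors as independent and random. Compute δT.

0.0697 s

Since T is a product/quotient, work with relative uncertainties:
  (½·δL/L)² = (0.5×0.0550)² = 0.000756;  (−½·δg/g)² = (-0.5×0.00810)² = 1.64e-05
δT/T = √(0.000773) = 0.0278
T = 2.509 s, so δT = 0.0278 × 2.509 = 0.0697 s.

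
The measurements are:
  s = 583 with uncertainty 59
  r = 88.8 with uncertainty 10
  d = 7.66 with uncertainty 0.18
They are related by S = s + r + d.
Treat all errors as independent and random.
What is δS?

59.8

For a sum/difference, combine absolute errors in quadrature:
  (δs)² = 3480;  (δr)² = 100;  (δd)² = 0.0324
δS = √(3580) = 59.8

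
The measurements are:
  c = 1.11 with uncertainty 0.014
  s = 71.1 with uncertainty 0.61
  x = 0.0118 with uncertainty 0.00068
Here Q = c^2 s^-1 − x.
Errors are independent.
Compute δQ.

Let p = c^2·s^-1 = 0.0173. δp/p = √((2·δc/c)² + (-1·δs/s)²) = √(0.000636 + 7.36e-05) = 0.0266, so δp = 0.000462.
Q = p − x: δQ = √(δp² + δx²) = √(2.13e-07 + 4.62e-07) = 0.000822

0.000822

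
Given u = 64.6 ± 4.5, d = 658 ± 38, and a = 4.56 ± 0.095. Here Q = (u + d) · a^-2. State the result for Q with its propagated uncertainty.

34.8 ± 2.34

Let w = u + d = 723. δw = √(δu² + δd²) = √(20.2 + 1440) = 38.3, so δw/w = 0.0530.
Q is then a monomial in w, a:
δQ/Q = √((δw/w)² + (-2·δa/a)²) = √(0.00280 + 0.00174) = 0.0674
Q = 34.8, so δQ = 0.0674 × 34.8 = 2.34.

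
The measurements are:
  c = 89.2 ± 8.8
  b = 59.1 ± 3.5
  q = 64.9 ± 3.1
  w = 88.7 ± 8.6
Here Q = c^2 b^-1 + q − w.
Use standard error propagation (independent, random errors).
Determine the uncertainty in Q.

Let p = c^2·b^-1 = 135. δp/p = √((2·δc/c)² + (-1·δb/b)²) = √(0.0389 + 0.00351) = 0.206, so δp = 27.7.
Q = p + q − w: δQ = √(δp² + δq² + δw²) = √(769 + 9.61 + 74.0) = 29.2

29.2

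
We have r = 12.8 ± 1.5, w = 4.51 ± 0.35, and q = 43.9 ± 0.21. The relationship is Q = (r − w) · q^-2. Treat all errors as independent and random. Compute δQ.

0.000800

Let u = r − w = 8.29. δu = √(δr² + δw²) = √(2.25 + 0.122) = 1.54, so δu/u = 0.186.
Q is then a monomial in u, q:
δQ/Q = √((δu/u)² + (-2·δq/q)²) = √(0.0345 + 9.15e-05) = 0.186
Q = 0.00430, so δQ = 0.186 × 0.00430 = 0.000800.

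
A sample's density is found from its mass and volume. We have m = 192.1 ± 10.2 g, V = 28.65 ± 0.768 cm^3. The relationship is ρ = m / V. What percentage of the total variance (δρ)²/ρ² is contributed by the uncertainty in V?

(δρ/ρ)² = (1·δm/m)² + (-1·δV/V)²
  m term: (1×0.0531)² = 0.00282
  V term: (-1×0.0268)² = 0.000719
Total = 0.00354. Share from V = 0.000719/0.00354 = 0.203.

20.3%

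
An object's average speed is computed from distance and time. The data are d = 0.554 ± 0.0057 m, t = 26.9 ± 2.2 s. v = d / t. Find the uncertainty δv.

0.00170 m/s

Products/powers → add relative errors in quadrature, weighted by exponent:
  (1·δd/d)² = (1×0.0103)² = 0.000106;  (-1·δt/t)² = (-1×0.0818)² = 0.00669
δv/v = √(0.00679) = 0.0824
v = 0.0206 m/s, so δv = 0.0824 × 0.0206 = 0.00170 m/s.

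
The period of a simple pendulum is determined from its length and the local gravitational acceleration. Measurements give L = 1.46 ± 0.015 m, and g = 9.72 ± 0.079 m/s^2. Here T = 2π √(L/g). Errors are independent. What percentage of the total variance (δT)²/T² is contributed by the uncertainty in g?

(δT/T)² = (½·δL/L)² + (−½·δg/g)²
  L term: (0.5×0.0103)² = 2.64e-05
  g term: (-0.5×0.00813)² = 1.65e-05
Total = 4.29e-05. Share from g = 1.65e-05/4.29e-05 = 0.385.

38.5%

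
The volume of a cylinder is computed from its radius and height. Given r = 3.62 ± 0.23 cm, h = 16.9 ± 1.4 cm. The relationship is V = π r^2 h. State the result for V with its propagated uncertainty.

696 ± 106 cm^3

Each factor contributes (exponent × relative error)² to (δV/V)²:
  (2·δr/r)² = (2×0.0635)² = 0.0161;  (1·δh/h)² = (1×0.0828)² = 0.00686
δV/V = √(0.0230) = 0.152
V = 696 cm^3, so δV = 0.152 × 696 = 106 cm^3.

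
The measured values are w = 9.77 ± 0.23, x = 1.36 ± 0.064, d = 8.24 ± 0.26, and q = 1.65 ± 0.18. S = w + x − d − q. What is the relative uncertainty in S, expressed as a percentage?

For a sum/difference, combine absolute errors in quadrature:
  (δw)² = 0.0529;  (δx)² = 0.00410;  (δd)² = 0.0676;  (δq)² = 0.0324
δS = √(0.157) = 0.396
S = 1.24, so δS/S = 0.396/1.24 = 0.320.

32.0%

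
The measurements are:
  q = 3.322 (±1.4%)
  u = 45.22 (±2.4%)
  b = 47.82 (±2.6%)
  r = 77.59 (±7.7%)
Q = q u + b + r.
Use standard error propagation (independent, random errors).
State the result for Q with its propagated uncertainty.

Let p = q·u = 150.2. δp/p = √((1·δq/q)² + (1·δu/u)²) = √(0.000196 + 0.000576) = 0.0278, so δp = 4.17.
Q = p + b + r: δQ = √(δp² + δb² + δr²) = √(17.4 + 1.55 + 35.7) = 7.39
Q = 275.6.

275.6 ± 7.39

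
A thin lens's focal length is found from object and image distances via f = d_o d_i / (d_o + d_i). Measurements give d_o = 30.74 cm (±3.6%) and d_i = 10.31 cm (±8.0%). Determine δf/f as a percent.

∂f/∂d_o = (d_i/(d_o+d_i))² = 0.0631;  ∂f/∂d_i = (d_o/(d_o+d_i))² = 0.561
δf = √((∂f/∂d_o · δd_o)² + (∂f/∂d_i · δd_i)²) = √(0.00487 + 0.214) = 0.468 cm
f = 7.721 cm, so δf/f = 0.468/7.721 = 0.0606.

6.06%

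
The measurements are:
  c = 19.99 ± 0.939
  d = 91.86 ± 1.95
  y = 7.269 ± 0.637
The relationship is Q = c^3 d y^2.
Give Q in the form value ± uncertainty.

Relative error in a monomial: (δQ/Q)² = Σ (nᵢ · δxᵢ/xᵢ)².
  (3·δc/c)² = (3×0.0470)² = 0.0199;  (1·δd/d)² = (1×0.0212)² = 0.000451;  (2·δy/y)² = (2×0.0876)² = 0.0307
δQ/Q = √(0.0510) = 0.226
Q = 3.877e+07, so δQ = 0.226 × 3.877e+07 = 8.76e+06.

(3.877 ± 0.876) × 10^7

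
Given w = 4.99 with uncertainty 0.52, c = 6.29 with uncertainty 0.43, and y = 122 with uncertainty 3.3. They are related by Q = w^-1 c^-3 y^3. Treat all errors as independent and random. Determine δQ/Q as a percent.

For a monomial Q ∝ w^-1, c^-3, y^3, fractional errors add in quadrature:
  (-1·δw/w)² = (-1×0.104)² = 0.0109;  (-3·δc/c)² = (-3×0.0684)² = 0.0421;  (3·δy/y)² = (3×0.0270)² = 0.00658
δQ/Q = √(0.0595) = 0.244

24.4%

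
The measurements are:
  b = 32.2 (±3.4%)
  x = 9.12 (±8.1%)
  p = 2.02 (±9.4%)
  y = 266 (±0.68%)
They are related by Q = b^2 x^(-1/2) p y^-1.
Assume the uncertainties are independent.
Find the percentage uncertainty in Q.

For a monomial Q ∝ b^2, x^(-1/2), p, y^-1, fractional errors add in quadrature:
  (2·δb/b)² = (2×0.0340)² = 0.00462;  (−½·δx/x)² = (-0.5×0.0810)² = 0.00164;  (1·δp/p)² = (1×0.0940)² = 0.00884;  (-1·δy/y)² = (-1×0.00680)² = 4.62e-05
δQ/Q = √(0.0151) = 0.123

12.3%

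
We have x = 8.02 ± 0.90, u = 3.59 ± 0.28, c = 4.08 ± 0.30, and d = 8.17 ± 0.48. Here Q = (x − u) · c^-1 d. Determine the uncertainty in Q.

2.06

Let w = x − u = 4.43. δw = √(δx² + δu²) = √(0.810 + 0.0784) = 0.943, so δw/w = 0.213.
Q is then a monomial in w, c, d:
δQ/Q = √((δw/w)² + (-1·δc/c)² + (1·δd/d)²) = √(0.0453 + 0.00541 + 0.00345) = 0.233
Q = 8.87, so δQ = 0.233 × 8.87 = 2.06.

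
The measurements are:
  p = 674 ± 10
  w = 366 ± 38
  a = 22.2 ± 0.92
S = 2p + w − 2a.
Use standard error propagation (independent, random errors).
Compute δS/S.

S is a linear combination, so absolute uncertainties add in quadrature:
  (2·δp)² = 400;  (δw)² = 1440;  (2·δa)² = 3.39
δS = √(1850) = 43.0
S = 1670, so δS/S = 43.0/1670 = 0.0257.

0.0257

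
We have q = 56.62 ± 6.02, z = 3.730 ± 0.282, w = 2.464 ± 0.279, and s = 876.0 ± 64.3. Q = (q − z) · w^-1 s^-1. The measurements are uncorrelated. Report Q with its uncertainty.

0.02450 ± 0.00433

Let u = q − z = 52.89. δu = √(δq² + δz²) = √(36.2 + 0.0795) = 6.03, so δu/u = 0.114.
Q is then a monomial in u, w, s:
δQ/Q = √((δu/u)² + (-1·δw/w)² + (-1·δs/s)²) = √(0.0130 + 0.0128 + 0.00539) = 0.177
Q = 0.02450, so δQ = 0.177 × 0.02450 = 0.00433.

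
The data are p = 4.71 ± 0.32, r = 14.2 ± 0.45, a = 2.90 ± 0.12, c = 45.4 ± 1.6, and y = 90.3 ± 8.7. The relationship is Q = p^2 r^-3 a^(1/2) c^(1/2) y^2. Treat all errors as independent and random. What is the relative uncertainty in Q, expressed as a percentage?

Each factor contributes (exponent × relative error)² to (δQ/Q)²:
  (2·δp/p)² = (2×0.0679)² = 0.0185;  (-3·δr/r)² = (-3×0.0317)² = 0.00904;  (½·δa/a)² = (0.5×0.0414)² = 0.000428;  (½·δc/c)² = (0.5×0.0352)² = 0.000311;  (2·δy/y)² = (2×0.0963)² = 0.0371
δQ/Q = √(0.0654) = 0.256

25.6%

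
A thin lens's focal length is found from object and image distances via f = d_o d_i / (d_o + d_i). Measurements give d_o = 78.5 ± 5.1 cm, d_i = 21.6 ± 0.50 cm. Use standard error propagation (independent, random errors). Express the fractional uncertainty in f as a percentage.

∂f/∂d_o = (d_i/(d_o+d_i))² = 0.0466;  ∂f/∂d_i = (d_o/(d_o+d_i))² = 0.615
δf = √((∂f/∂d_o · δd_o)² + (∂f/∂d_i · δd_i)²) = √(0.0564 + 0.0946) = 0.389 cm
f = 16.9 cm, so δf/f = 0.389/16.9 = 0.0229.

2.29%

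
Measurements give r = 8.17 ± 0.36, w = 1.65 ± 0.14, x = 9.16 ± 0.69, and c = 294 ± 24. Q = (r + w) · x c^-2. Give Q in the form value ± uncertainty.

0.00104 ± 0.000192

Let u = r + w = 9.82. δu = √(δr² + δw²) = √(0.130 + 0.0196) = 0.386, so δu/u = 0.0393.
Q is then a monomial in u, x, c:
δQ/Q = √((δu/u)² + (1·δx/x)² + (-2·δc/c)²) = √(0.00155 + 0.00567 + 0.0267) = 0.184
Q = 0.00104, so δQ = 0.184 × 0.00104 = 0.000192.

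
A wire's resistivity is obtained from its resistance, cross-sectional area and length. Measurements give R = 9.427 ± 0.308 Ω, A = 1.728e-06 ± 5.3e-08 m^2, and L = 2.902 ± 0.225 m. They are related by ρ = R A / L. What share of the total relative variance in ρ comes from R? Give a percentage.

(δρ/ρ)² = (1·δR/R)² + (1·δA/A)² + (-1·δL/L)²
  R term: (1×0.0327)² = 0.00107
  A term: (1×0.0307)² = 0.000941
  L term: (-1×0.0775)² = 0.00601
Total = 0.00802. Share from R = 0.00107/0.00802 = 0.133.

13.3%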